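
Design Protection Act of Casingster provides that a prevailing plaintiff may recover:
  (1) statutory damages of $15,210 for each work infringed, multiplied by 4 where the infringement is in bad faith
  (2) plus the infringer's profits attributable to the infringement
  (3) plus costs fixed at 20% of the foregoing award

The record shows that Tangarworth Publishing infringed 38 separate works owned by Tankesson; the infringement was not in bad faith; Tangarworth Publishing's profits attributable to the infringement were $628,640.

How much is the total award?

Statutory damages: 38 × $15,210 = $577,980
Infringement not in bad faith: no ×4 enhancement.
Combined award: $577,980 + $628,640 = $1,206,620
Costs: 20% of $1,206,620 = $241,324
Award plus costs: $1,206,620 + $241,324 = $1,447,944

Award: $1,447,944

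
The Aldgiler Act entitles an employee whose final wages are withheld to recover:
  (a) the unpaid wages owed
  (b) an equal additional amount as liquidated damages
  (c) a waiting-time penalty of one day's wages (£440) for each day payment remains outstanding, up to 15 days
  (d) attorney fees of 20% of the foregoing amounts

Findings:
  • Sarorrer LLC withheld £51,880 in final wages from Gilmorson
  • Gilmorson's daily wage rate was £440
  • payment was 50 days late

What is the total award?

Liquidated damages (equal amount): £51,880
Penalty days: min(50, 15) = 15
Waiting-time penalty: 15 × £440 = £6,600
Subtotal: £51,880 + £51,880 + £6,600 = £110,360
Attorney fees: 20% of £110,360 = £22,072
Total award: £110,360 + £22,072 = £132,432

Total award: £132,432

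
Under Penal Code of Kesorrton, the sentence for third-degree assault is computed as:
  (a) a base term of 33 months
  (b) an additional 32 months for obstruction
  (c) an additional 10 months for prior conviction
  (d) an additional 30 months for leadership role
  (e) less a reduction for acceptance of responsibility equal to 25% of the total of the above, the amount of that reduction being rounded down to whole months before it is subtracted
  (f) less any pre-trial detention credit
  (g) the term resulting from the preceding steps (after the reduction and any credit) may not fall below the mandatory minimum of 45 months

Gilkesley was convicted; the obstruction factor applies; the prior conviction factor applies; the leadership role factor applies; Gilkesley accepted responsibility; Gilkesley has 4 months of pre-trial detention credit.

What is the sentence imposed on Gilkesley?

75 months

Obstruction enhancement: +32 months
Prior conviction enhancement: +10 months
Leadership role enhancement: +30 months
Adjusted term: 33 months + 32 months + 10 months + 30 months = 105 months
Acceptance of responsibility reduction: 25% of 105 months = 26 months (rounded down)
After reduction: 105 − 26 = 79 months
Less pre-trial detention credit: 79 months − 4 months = 75 months
Minimum 45 months: 75 months meets the minimum, no increase.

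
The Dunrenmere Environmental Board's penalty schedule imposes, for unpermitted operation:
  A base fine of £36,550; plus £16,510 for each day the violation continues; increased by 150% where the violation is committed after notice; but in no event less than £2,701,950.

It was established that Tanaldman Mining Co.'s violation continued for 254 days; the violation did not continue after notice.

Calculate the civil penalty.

Per-day component: 254 × £16,510 = £4,193,540
Base plus per-day: £36,550 + £4,193,540 = £4,230,090
The violation did not continue after notice: no 150% increase.
Minimum £2,701,950: £4,230,090 meets the minimum, no increase.

£4,230,090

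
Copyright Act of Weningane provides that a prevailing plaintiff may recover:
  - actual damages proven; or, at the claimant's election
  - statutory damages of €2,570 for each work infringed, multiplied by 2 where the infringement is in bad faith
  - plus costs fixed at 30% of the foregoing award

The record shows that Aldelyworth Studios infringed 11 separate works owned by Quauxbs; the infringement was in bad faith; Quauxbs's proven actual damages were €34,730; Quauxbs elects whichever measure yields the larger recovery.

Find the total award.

Statutory damages: 11 × €2,570 = €28,270
Doubled: 2 × €28,270 = €56,540
Greater of actual damages (€34,730) or enhanced statutory damages (€56,540): €56,540
Costs: 30% of €56,540 = €16,962
Award plus costs: €56,540 + €16,962 = €73,502

€73,502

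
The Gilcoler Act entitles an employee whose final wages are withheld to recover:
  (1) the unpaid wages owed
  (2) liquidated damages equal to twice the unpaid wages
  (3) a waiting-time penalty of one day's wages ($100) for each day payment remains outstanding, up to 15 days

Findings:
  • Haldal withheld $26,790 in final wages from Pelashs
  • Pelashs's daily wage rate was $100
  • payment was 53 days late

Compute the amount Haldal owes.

Doubled: 2 × $26,790 = $53,580
Penalty days: min(53, 15) = 15
Waiting-time penalty: 15 × $100 = $1,500
Total award: $26,790 + $53,580 + $1,500 = $81,870

Total award: $81,870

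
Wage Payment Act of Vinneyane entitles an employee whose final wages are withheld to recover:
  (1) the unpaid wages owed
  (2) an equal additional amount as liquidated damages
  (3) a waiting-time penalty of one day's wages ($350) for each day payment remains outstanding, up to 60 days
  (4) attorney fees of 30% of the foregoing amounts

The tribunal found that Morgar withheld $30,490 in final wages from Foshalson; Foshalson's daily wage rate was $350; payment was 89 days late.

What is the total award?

$106,574

Liquidated damages (equal amount): $30,490
Penalty days: min(89, 60) = 60
Waiting-time penalty: 60 × $350 = $21,000
Subtotal: $30,490 + $30,490 + $21,000 = $81,980
Attorney fees: 30% of $81,980 = $24,594
Total award: $81,980 + $24,594 = $106,574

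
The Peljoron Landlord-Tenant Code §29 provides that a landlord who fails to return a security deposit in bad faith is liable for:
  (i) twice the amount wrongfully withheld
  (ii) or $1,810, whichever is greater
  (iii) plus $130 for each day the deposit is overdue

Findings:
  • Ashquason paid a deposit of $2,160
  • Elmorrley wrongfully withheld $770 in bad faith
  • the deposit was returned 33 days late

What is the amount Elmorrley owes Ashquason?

Doubled: 2 × $770 = $1,540
Minimum $1,810: $1,540 is below the minimum → $1,810
Late-return penalty: 33 × $130 = $4,290
Damages plus late penalty: $1,810 + $4,290 = $6,100

$6,100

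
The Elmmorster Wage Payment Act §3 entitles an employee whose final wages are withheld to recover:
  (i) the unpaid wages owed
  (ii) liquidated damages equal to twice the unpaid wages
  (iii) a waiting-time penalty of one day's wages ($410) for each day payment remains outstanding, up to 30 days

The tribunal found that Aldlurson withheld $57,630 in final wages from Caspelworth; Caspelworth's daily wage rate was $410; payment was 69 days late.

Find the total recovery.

Doubled: 2 × $57,630 = $115,260
Penalty days: min(69, 30) = 30
Waiting-time penalty: 30 × $410 = $12,300
Total award: $57,630 + $115,260 + $12,300 = $185,190

$185,190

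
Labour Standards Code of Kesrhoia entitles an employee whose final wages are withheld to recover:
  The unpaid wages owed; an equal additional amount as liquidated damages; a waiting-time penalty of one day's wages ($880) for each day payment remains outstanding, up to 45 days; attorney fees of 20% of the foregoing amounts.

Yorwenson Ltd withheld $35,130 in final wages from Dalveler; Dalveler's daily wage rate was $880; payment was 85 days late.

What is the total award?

Liquidated damages (equal amount): $35,130
Penalty days: min(85, 45) = 45
Waiting-time penalty: 45 × $880 = $39,600
Subtotal: $35,130 + $35,130 + $39,600 = $109,860
Attorney fees: 20% of $109,860 = $21,972
Total award: $109,860 + $21,972 = $131,832

$131,832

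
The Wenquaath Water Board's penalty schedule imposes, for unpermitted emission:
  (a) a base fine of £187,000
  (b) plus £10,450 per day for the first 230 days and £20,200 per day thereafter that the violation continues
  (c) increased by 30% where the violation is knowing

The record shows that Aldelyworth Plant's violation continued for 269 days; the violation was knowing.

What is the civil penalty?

£4,391,790

First 230 days: 230 × £10,450 = £2,403,500
Remaining days: (269 − 230) × £20,200 = £787,800
Per-day component: £2,403,500 + £787,800 = £3,191,300
Base plus per-day: £187,000 + £3,191,300 = £3,378,300
Enhancement: 30% of £3,378,300 = £1,013,490
Enhanced fine: £3,378,300 + £1,013,490 = £4,391,790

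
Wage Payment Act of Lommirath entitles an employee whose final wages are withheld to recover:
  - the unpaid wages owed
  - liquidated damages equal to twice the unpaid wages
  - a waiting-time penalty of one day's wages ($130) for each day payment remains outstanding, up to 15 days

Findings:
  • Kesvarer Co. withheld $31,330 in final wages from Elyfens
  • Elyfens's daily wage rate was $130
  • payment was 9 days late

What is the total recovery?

$95,160

Doubled: 2 × $31,330 = $62,660
Penalty days: min(9, 15) = 9
Waiting-time penalty: 9 × $130 = $1,170
Total award: $31,330 + $62,660 + $1,170 = $95,160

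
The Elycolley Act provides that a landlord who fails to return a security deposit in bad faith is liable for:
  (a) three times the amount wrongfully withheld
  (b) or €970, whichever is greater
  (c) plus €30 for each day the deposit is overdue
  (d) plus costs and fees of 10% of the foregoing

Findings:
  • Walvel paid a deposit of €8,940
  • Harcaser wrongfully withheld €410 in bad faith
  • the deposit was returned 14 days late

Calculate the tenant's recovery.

€1,815

Trebled: 3 × €410 = €1,230
Minimum €970: €1,230 meets the minimum, no increase.
Late-return penalty: 14 × €30 = €420
Damages plus late penalty: €1,230 + €420 = €1,650
Costs and fees: 10% of €1,650 = €165
Total recovery: €1,650 + €165 = €1,815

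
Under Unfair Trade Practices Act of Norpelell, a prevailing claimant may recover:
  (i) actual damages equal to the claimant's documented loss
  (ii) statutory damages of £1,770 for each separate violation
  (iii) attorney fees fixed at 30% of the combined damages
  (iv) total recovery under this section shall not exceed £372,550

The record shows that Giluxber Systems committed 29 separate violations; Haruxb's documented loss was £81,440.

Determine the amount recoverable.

£172,601

Statutory damages: 29 × £1,770 = £51,330
Combined damages: £81,440 + £51,330 = £132,770
Attorney fees: 30% of £132,770 = £39,831
Total before cap: £132,770 + £39,831 = £172,601
Cap at £372,550: £172,601 is within the cap, no reduction.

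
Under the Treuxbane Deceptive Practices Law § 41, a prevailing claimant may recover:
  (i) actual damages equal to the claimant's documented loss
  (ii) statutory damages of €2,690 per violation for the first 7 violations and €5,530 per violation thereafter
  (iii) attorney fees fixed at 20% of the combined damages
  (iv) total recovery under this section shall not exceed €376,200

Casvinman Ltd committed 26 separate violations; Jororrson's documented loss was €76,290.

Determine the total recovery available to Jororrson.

€240,228

First 7 violations: 7 × €2,690 = €18,830
Remaining violations: (26 − 7) × €5,530 = €105,070
Statutory damages: €18,830 + €105,070 = €123,900
Combined damages: €76,290 + €123,900 = €200,190
Attorney fees: 20% of €200,190 = €40,038
Total before cap: €200,190 + €40,038 = €240,228
Cap at €376,200: €240,228 is within the cap, no reduction.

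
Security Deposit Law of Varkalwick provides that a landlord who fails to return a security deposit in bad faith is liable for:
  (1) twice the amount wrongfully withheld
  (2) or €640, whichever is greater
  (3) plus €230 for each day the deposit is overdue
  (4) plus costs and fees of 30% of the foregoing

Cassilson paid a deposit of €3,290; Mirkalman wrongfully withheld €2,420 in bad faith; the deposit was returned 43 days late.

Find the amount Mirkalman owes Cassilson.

Doubled: 2 × €2,420 = €4,840
Minimum €640: €4,840 meets the minimum, no increase.
Late-return penalty: 43 × €230 = €9,890
Damages plus late penalty: €4,840 + €9,890 = €14,730
Costs and fees: 30% of €14,730 = €4,419
Total recovery: €14,730 + €4,419 = €19,149

Recovery: €19,149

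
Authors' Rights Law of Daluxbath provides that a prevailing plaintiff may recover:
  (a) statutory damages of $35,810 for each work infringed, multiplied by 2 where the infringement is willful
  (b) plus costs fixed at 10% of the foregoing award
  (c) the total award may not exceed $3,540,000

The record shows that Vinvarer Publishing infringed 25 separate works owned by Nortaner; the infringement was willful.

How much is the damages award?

Statutory damages: 25 × $35,810 = $895,250
Doubled: 2 × $895,250 = $1,790,500
Costs: 10% of $1,790,500 = $179,050
Award plus costs: $1,790,500 + $179,050 = $1,969,550
Cap at $3,540,000: $1,969,550 is within the cap, no reduction.

$1,969,550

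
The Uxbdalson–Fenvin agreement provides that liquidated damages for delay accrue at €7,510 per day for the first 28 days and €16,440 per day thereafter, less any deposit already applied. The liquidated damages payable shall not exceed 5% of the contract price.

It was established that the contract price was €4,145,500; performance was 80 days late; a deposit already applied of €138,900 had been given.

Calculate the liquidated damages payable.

€207,275

First 28 days: 28 × €7,510 = €210,280
Remaining days: (80 − 28) × €16,440 = €854,880
Accrued per-day damages: €210,280 + €854,880 = €1,065,160
Less deposit already applied: €1,065,160 − €138,900 = €926,260
Cap: 5% of €4,145,500 = €207,275
Cap at €207,275: €926,260 exceeds the cap → €207,275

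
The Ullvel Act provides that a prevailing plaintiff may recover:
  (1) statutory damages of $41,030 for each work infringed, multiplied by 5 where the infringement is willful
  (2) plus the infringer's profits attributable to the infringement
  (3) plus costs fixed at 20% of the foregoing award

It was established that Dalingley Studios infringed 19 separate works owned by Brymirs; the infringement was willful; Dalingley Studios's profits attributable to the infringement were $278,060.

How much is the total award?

$5,011,092

Statutory damages: 19 × $41,030 = $779,570
Multiplied by 5: 5 × $779,570 = $3,897,850
Combined award: $3,897,850 + $278,060 = $4,175,910
Costs: 20% of $4,175,910 = $835,182
Award plus costs: $4,175,910 + $835,182 = $5,011,092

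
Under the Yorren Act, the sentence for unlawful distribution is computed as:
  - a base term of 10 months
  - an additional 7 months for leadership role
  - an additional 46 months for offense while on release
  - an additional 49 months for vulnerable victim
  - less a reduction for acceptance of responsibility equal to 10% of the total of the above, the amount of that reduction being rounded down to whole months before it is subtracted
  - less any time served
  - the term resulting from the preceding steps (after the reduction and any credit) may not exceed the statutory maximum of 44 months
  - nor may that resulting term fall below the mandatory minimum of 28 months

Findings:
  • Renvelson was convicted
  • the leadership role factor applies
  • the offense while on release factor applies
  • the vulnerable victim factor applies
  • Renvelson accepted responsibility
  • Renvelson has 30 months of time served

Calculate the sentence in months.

Leadership role enhancement: +7 months
Offense while on release enhancement: +46 months
Vulnerable victim enhancement: +49 months
Adjusted term: 10 months + 7 months + 46 months + 49 months = 112 months
Acceptance of responsibility reduction: 10% of 112 months = 11 months (rounded down)
After reduction: 112 − 11 = 101 months
Less time served: 101 months − 30 months = 71 months
Cap at 44 months: 71 months exceeds the cap → 44 months
Minimum 28 months: 44 months meets the minimum, no increase.

44 months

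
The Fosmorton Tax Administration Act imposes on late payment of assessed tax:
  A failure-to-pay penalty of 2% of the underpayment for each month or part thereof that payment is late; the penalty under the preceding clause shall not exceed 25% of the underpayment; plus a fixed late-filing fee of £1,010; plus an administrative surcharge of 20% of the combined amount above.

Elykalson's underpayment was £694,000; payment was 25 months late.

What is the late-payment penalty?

Penalty: £209,412

Accrued rate: 2% × 25 = 50%, capped at 25% → 25%
Failure-to-pay penalty: 25% of £694,000 = £173,500
Penalty before surcharge: £173,500 + £1,010 = £174,510
Administrative surcharge: 20% of £174,510 = £34,902
Total penalty: £174,510 + £34,902 = £209,412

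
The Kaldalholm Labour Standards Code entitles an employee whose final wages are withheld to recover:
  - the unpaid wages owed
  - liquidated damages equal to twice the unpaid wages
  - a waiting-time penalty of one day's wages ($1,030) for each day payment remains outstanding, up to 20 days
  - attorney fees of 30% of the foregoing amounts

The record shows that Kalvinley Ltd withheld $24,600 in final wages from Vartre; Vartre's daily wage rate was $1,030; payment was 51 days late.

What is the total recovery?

Doubled: 2 × $24,600 = $49,200
Penalty days: min(51, 20) = 20
Waiting-time penalty: 20 × $1,030 = $20,600
Subtotal: $24,600 + $49,200 + $20,600 = $94,400
Attorney fees: 30% of $94,400 = $28,320
Total award: $94,400 + $28,320 = $122,720

$122,720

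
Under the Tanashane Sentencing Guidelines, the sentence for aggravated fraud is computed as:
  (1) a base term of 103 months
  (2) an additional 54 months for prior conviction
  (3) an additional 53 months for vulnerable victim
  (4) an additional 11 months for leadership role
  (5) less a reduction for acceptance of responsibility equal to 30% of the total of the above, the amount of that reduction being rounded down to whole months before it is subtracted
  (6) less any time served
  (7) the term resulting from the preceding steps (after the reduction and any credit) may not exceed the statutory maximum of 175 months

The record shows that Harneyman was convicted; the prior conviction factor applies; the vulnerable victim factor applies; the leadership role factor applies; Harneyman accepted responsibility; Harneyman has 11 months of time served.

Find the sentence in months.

144 months

Prior conviction enhancement: +54 months
Vulnerable victim enhancement: +53 months
Leadership role enhancement: +11 months
Adjusted term: 103 months + 54 months + 53 months + 11 months = 221 months
Acceptance of responsibility reduction: 30% of 221 months = 66 months (rounded down)
After reduction: 221 − 66 = 155 months
Less time served: 155 months − 11 months = 144 months
Cap at 175 months: 144 months is within the cap, no reduction.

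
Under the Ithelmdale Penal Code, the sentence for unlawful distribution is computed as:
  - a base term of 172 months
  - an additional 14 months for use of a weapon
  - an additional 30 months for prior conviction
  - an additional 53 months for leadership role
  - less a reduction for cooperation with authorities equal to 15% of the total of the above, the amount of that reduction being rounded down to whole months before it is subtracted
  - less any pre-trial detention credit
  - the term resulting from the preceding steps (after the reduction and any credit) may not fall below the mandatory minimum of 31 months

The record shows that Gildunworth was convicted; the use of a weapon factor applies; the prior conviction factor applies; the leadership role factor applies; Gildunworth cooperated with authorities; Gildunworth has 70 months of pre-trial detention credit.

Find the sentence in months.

159 months

Use of a weapon enhancement: +14 months
Prior conviction enhancement: +30 months
Leadership role enhancement: +53 months
Adjusted term: 172 months + 14 months + 30 months + 53 months = 269 months
Cooperation with authorities reduction: 15% of 269 months = 40 months (rounded down)
After reduction: 269 − 40 = 229 months
Less pre-trial detention credit: 229 months − 70 months = 159 months
Minimum 31 months: 159 months meets the minimum, no increase.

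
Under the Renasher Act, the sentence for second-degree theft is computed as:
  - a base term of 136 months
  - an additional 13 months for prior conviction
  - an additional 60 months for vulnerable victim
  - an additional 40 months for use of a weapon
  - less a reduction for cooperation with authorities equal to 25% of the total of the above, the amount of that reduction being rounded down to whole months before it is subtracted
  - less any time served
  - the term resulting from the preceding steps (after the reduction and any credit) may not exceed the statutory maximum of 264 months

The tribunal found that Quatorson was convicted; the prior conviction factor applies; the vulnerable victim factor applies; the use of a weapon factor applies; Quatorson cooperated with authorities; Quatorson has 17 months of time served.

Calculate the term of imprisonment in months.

170 months

Prior conviction enhancement: +13 months
Vulnerable victim enhancement: +60 months
Use of a weapon enhancement: +40 months
Adjusted term: 136 months + 13 months + 60 months + 40 months = 249 months
Cooperation with authorities reduction: 25% of 249 months = 62 months (rounded down)
After reduction: 249 − 62 = 187 months
Less time served: 187 months − 17 months = 170 months
Cap at 264 months: 170 months is within the cap, no reduction.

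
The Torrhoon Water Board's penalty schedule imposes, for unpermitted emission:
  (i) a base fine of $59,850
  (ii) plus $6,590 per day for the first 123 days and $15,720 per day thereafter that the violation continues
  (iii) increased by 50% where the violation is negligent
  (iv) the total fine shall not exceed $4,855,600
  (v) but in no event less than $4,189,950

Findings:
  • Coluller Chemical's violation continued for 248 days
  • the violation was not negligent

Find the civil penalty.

Civil penalty: $4,189,950

First 123 days: 123 × $6,590 = $810,570
Remaining days: (248 − 123) × $15,720 = $1,965,000
Per-day component: $810,570 + $1,965,000 = $2,775,570
Base plus per-day: $59,850 + $2,775,570 = $2,835,420
The violation was not negligent: no 50% increase.
Cap at $4,855,600: $2,835,420 is within the cap, no reduction.
Minimum $4,189,950: $2,835,420 is below the minimum → $4,189,950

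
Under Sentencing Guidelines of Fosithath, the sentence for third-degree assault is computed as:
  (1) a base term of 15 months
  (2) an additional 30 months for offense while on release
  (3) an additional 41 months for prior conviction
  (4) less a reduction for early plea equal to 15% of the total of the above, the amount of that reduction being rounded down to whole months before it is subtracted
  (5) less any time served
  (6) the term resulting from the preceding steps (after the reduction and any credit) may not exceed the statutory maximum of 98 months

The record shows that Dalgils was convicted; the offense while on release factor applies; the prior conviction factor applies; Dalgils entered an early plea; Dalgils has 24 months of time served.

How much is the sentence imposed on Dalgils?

50 months

Offense while on release enhancement: +30 months
Prior conviction enhancement: +41 months
Adjusted term: 15 months + 30 months + 41 months = 86 months
Early plea reduction: 15% of 86 months = 12 months (rounded down)
After reduction: 86 − 12 = 74 months
Less time served: 74 months − 24 months = 50 months
Cap at 98 months: 50 months is within the cap, no reduction.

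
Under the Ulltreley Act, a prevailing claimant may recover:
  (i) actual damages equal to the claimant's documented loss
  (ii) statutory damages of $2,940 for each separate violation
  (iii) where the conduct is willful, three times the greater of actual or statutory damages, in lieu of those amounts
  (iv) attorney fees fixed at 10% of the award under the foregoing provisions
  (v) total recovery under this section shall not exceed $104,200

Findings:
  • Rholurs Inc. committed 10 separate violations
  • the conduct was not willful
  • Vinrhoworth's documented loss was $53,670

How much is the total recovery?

Statutory damages: 10 × $2,940 = $29,400
Conduct not willful: the in-lieu enhancement does not apply.
Actual plus statutory damages: $53,670 + $29,400 = $83,070
Attorney fees: 10% of $83,070 = $8,307
Total before cap: $83,070 + $8,307 = $91,377
Cap at $104,200: $91,377 is within the cap, no reduction.

Total recovery: $91,377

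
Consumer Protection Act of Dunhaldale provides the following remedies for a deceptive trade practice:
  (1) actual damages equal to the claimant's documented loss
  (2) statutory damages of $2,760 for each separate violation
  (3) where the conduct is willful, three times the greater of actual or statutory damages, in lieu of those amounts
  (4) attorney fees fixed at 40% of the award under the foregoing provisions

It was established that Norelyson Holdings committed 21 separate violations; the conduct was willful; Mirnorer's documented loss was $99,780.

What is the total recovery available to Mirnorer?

$419,076

Statutory damages: 21 × $2,760 = $57,960
Greater of actual damages ($99,780) or statutory damages ($57,960): $99,780
Trebled: 3 × $99,780 = $299,340
Attorney fees: 40% of $299,340 = $119,736
Total recovery: $299,340 + $119,736 = $419,076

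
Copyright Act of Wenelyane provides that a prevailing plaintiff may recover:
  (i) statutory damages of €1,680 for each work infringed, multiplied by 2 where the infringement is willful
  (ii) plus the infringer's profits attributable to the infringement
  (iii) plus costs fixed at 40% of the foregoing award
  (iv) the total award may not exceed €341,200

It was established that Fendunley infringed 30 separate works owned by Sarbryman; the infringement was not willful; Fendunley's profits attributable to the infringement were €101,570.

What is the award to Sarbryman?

Statutory damages: 30 × €1,680 = €50,400
Infringement not willful: no ×2 enhancement.
Combined award: €50,400 + €101,570 = €151,970
Costs: 40% of €151,970 = €60,788
Award plus costs: €151,970 + €60,788 = €212,758
Cap at €341,200: €212,758 is within the cap, no reduction.

€212,758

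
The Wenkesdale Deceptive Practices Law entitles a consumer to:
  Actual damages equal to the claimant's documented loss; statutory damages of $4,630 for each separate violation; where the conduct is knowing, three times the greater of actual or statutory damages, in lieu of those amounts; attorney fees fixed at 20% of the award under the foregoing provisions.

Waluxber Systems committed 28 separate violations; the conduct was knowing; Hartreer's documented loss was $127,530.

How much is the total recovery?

Statutory damages: 28 × $4,630 = $129,640
Greater of actual damages ($127,530) or statutory damages ($129,640): $129,640
Trebled: 3 × $129,640 = $388,920
Attorney fees: 20% of $388,920 = $77,784
Total recovery: $388,920 + $77,784 = $466,704

$466,704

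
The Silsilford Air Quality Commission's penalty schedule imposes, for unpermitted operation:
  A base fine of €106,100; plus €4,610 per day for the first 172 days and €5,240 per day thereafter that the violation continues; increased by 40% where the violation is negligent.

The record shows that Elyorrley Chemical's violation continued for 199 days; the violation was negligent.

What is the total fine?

€1,456,700

First 172 days: 172 × €4,610 = €792,920
Remaining days: (199 − 172) × €5,240 = €141,480
Per-day component: €792,920 + €141,480 = €934,400
Base plus per-day: €106,100 + €934,400 = €1,040,500
Enhancement: 40% of €1,040,500 = €416,200
Enhanced fine: €1,040,500 + €416,200 = €1,456,700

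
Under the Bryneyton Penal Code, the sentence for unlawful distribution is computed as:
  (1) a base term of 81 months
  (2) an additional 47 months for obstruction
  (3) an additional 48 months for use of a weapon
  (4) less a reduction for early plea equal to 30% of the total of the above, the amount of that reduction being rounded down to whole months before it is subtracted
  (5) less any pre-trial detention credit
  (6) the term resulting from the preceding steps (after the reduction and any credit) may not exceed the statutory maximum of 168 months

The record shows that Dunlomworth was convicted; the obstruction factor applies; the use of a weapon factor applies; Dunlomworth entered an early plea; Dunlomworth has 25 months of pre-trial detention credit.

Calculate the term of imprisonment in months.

Sentence: 99 months

Obstruction enhancement: +47 months
Use of a weapon enhancement: +48 months
Adjusted term: 81 months + 47 months + 48 months = 176 months
Early plea reduction: 30% of 176 months = 52 months (rounded down)
After reduction: 176 − 52 = 124 months
Less pre-trial detention credit: 124 months − 25 months = 99 months
Cap at 168 months: 99 months is within the cap, no reduction.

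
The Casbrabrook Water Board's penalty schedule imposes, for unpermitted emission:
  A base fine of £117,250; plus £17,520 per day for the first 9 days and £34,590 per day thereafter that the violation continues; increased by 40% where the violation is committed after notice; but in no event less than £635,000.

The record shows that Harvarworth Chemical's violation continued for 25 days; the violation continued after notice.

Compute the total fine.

£1,159,718

First 9 days: 9 × £17,520 = £157,680
Remaining days: (25 − 9) × £34,590 = £553,440
Per-day component: £157,680 + £553,440 = £711,120
Base plus per-day: £117,250 + £711,120 = £828,370
Enhancement: 40% of £828,370 = £331,348
Enhanced fine: £828,370 + £331,348 = £1,159,718
Minimum £635,000: £1,159,718 meets the minimum, no increase.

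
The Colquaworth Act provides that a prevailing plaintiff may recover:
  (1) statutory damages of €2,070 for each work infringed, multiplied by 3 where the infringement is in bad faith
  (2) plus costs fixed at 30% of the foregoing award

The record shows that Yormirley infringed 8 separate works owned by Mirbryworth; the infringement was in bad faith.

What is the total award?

Statutory damages: 8 × €2,070 = €16,560
Trebled: 3 × €16,560 = €49,680
Costs: 30% of €49,680 = €14,904
Award plus costs: €49,680 + €14,904 = €64,584

€64,584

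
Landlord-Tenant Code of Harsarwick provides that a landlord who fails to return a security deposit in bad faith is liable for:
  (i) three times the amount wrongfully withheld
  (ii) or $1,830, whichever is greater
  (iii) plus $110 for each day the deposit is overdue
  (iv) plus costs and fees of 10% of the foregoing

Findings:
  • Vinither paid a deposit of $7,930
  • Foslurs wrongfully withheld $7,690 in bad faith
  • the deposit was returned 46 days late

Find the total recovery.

$30,943

Trebled: 3 × $7,690 = $23,070
Minimum $1,830: $23,070 meets the minimum, no increase.
Late-return penalty: 46 × $110 = $5,060
Damages plus late penalty: $23,070 + $5,060 = $28,130
Costs and fees: 10% of $28,130 = $2,813
Total recovery: $28,130 + $2,813 = $30,943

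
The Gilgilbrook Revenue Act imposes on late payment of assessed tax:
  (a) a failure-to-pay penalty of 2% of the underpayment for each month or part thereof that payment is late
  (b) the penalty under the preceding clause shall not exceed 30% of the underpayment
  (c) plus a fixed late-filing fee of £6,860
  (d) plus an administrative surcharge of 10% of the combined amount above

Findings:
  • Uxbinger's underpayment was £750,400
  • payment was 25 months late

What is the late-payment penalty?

£255,178

Accrued rate: 2% × 25 = 50%, capped at 30% → 30%
Failure-to-pay penalty: 30% of £750,400 = £225,120
Penalty before surcharge: £225,120 + £6,860 = £231,980
Administrative surcharge: 10% of £231,980 = £23,198
Total penalty: £231,980 + £23,198 = £255,178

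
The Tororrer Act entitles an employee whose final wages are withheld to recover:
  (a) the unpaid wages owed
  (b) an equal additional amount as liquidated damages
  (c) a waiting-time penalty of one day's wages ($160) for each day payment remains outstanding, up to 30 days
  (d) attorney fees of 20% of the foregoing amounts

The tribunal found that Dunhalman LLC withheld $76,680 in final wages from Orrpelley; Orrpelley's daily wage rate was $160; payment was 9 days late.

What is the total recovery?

$185,760

Liquidated damages (equal amount): $76,680
Penalty days: min(9, 30) = 9
Waiting-time penalty: 9 × $160 = $1,440
Subtotal: $76,680 + $76,680 + $1,440 = $154,800
Attorney fees: 20% of $154,800 = $30,960
Total award: $154,800 + $30,960 = $185,760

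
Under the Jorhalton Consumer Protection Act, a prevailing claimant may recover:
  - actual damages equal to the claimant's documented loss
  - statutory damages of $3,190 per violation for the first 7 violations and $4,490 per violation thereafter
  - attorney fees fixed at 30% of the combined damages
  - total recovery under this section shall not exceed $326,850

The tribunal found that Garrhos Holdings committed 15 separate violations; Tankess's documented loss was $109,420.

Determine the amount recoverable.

$217,971

First 7 violations: 7 × $3,190 = $22,330
Remaining violations: (15 − 7) × $4,490 = $35,920
Statutory damages: $22,330 + $35,920 = $58,250
Combined damages: $109,420 + $58,250 = $167,670
Attorney fees: 30% of $167,670 = $50,301
Total before cap: $167,670 + $50,301 = $217,971
Cap at $326,850: $217,971 is within the cap, no reduction.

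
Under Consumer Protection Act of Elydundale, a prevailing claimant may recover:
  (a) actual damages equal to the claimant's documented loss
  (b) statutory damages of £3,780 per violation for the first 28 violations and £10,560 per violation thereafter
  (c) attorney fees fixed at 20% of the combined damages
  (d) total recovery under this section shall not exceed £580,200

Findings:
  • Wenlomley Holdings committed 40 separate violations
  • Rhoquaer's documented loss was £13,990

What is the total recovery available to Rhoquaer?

First 28 violations: 28 × £3,780 = £105,840
Remaining violations: (40 − 28) × £10,560 = £126,720
Statutory damages: £105,840 + £126,720 = £232,560
Combined damages: £13,990 + £232,560 = £246,550
Attorney fees: 20% of £246,550 = £49,310
Total before cap: £246,550 + £49,310 = £295,860
Cap at £580,200: £295,860 is within the cap, no reduction.

Total recovery: £295,860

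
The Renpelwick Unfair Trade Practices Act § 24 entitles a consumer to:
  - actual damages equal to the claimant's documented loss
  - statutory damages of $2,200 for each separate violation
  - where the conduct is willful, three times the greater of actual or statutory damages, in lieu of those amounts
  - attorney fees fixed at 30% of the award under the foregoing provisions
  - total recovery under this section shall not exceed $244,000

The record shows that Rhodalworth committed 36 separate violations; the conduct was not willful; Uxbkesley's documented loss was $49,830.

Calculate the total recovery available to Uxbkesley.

Statutory damages: 36 × $2,200 = $79,200
Conduct not willful: the in-lieu enhancement does not apply.
Actual plus statutory damages: $49,830 + $79,200 = $129,030
Attorney fees: 30% of $129,030 = $38,709
Total before cap: $129,030 + $38,709 = $167,739
Cap at $244,000: $167,739 is within the cap, no reduction.

$167,739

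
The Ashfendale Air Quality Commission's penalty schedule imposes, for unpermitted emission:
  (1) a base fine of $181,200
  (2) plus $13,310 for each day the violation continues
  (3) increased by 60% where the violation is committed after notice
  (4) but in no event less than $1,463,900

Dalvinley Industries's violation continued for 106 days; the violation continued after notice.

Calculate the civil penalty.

Per-day component: 106 × $13,310 = $1,410,860
Base plus per-day: $181,200 + $1,410,860 = $1,592,060
Enhancement: 60% of $1,592,060 = $955,236
Enhanced fine: $1,592,060 + $955,236 = $2,547,296
Minimum $1,463,900: $2,547,296 meets the minimum, no increase.

$2,547,296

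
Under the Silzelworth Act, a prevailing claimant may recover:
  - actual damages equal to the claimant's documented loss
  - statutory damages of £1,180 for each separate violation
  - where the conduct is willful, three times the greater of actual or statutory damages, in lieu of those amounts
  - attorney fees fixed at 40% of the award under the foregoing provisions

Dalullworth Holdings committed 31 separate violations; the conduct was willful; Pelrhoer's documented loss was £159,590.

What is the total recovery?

Statutory damages: 31 × £1,180 = £36,580
Greater of actual damages (£159,590) or statutory damages (£36,580): £159,590
Trebled: 3 × £159,590 = £478,770
Attorney fees: 40% of £478,770 = £191,508
Total recovery: £478,770 + £191,508 = £670,278

£670,278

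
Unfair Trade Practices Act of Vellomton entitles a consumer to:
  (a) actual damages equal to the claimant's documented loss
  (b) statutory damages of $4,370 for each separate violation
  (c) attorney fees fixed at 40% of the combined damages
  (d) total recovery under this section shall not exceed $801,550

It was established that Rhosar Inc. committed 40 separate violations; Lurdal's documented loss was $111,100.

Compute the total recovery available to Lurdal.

$400,260

Statutory damages: 40 × $4,370 = $174,800
Combined damages: $111,100 + $174,800 = $285,900
Attorney fees: 40% of $285,900 = $114,360
Total before cap: $285,900 + $114,360 = $400,260
Cap at $801,550: $400,260 is within the cap, no reduction.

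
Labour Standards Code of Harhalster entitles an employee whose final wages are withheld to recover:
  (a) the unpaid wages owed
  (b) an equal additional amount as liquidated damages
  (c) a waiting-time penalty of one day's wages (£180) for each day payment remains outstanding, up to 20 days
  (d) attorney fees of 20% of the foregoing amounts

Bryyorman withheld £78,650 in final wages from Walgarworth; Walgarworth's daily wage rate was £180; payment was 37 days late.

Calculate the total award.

£193,080

Liquidated damages (equal amount): £78,650
Penalty days: min(37, 20) = 20
Waiting-time penalty: 20 × £180 = £3,600
Subtotal: £78,650 + £78,650 + £3,600 = £160,900
Attorney fees: 20% of £160,900 = £32,180
Total award: £160,900 + £32,180 = £193,080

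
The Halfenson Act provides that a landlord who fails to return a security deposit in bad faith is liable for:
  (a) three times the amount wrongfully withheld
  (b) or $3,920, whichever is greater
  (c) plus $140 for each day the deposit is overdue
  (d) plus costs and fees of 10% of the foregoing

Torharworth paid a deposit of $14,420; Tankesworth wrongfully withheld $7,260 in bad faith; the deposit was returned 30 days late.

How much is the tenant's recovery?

Recovery: $28,578

Trebled: 3 × $7,260 = $21,780
Minimum $3,920: $21,780 meets the minimum, no increase.
Late-return penalty: 30 × $140 = $4,200
Damages plus late penalty: $21,780 + $4,200 = $25,980
Costs and fees: 10% of $25,980 = $2,598
Total recovery: $25,980 + $2,598 = $28,578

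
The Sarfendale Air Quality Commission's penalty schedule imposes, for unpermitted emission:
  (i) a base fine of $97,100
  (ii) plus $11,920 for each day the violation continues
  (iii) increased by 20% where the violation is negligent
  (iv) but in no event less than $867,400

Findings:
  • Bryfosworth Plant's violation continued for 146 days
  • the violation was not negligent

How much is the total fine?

Per-day component: 146 × $11,920 = $1,740,320
Base plus per-day: $97,100 + $1,740,320 = $1,837,420
The violation was not negligent: no 20% increase.
Minimum $867,400: $1,837,420 meets the minimum, no increase.

$1,837,420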